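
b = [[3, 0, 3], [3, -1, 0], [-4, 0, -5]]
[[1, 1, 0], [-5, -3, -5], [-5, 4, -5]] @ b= [[6, -1, 3], [-4, 3, 10], [17, -4, 10]]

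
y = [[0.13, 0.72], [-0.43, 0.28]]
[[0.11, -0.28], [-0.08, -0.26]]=y @[[0.25, 0.31], [0.11, -0.44]]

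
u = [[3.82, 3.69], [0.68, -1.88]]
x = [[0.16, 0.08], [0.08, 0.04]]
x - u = [[-3.66, -3.61], [-0.60, 1.92]]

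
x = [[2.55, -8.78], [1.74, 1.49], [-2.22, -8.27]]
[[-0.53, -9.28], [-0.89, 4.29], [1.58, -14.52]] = x @ [[-0.45, 1.25], [-0.07, 1.42]]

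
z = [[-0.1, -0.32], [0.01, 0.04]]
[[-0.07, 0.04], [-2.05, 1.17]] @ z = [[0.01, 0.02], [0.22, 0.7]]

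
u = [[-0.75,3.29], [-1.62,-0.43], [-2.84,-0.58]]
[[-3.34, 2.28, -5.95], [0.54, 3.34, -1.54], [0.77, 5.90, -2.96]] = u@[[-0.06,-2.12,1.35],[-1.03,0.21,-1.50]]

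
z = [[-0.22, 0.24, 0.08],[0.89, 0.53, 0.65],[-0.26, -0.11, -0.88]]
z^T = [[-0.22, 0.89, -0.26], [0.24, 0.53, -0.11], [0.08, 0.65, -0.88]]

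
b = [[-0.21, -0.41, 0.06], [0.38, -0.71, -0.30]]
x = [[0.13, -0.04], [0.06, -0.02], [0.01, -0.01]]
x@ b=[[-0.04,-0.02,0.02],  [-0.02,-0.01,0.01],  [-0.01,0.00,0.0]]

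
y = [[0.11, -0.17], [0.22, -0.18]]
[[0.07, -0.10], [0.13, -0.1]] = y@[[0.6, 0.00], [0.0, 0.58]]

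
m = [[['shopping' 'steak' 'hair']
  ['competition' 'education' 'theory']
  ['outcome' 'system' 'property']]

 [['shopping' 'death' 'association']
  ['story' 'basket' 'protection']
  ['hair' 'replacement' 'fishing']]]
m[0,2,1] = 'system'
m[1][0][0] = 'shopping'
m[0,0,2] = 'hair'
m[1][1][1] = 'basket'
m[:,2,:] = [['outcome', 'system', 'property'], ['hair', 'replacement', 'fishing']]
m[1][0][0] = 'shopping'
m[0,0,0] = 'shopping'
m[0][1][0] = 'competition'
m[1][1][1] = 'basket'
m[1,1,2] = 'protection'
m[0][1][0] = 'competition'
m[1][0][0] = 'shopping'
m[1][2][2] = 'fishing'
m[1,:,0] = ['shopping', 'story', 'hair']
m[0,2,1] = 'system'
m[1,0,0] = 'shopping'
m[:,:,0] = [['shopping', 'competition', 'outcome'], ['shopping', 'story', 'hair']]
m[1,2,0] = 'hair'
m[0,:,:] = [['shopping', 'steak', 'hair'], ['competition', 'education', 'theory'], ['outcome', 'system', 'property']]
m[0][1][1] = 'education'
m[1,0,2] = 'association'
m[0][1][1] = 'education'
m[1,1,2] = 'protection'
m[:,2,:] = [['outcome', 'system', 'property'], ['hair', 'replacement', 'fishing']]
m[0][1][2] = 'theory'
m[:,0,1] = ['steak', 'death']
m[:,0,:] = [['shopping', 'steak', 'hair'], ['shopping', 'death', 'association']]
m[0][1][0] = 'competition'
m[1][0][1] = 'death'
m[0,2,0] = 'outcome'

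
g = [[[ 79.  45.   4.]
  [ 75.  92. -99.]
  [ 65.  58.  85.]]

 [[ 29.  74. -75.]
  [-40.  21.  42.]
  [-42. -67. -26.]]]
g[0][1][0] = 75.0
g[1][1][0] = -40.0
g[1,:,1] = [74.0, 21.0, -67.0]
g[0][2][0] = 65.0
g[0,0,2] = 4.0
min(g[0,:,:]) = -99.0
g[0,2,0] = 65.0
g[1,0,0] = 29.0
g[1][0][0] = 29.0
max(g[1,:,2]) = 42.0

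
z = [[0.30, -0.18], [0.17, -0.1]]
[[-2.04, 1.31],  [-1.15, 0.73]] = z @ [[-4.49, 1.42], [3.83, -4.90]]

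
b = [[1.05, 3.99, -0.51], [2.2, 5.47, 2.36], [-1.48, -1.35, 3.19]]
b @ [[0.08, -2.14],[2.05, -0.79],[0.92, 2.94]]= [[7.79, -6.9], [13.56, -2.09], [0.05, 13.61]]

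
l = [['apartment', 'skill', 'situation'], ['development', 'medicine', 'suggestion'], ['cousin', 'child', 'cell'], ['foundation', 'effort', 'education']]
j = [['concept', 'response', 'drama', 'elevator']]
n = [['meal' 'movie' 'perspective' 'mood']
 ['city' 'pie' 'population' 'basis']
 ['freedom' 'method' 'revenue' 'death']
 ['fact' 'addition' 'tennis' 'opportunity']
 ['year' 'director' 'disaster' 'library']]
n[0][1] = 'movie'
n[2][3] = 'death'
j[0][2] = 'drama'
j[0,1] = 'response'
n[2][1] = 'method'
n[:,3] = ['mood', 'basis', 'death', 'opportunity', 'library']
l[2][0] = 'cousin'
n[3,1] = 'addition'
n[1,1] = 'pie'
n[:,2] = ['perspective', 'population', 'revenue', 'tennis', 'disaster']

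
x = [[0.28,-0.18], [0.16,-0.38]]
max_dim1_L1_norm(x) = 0.54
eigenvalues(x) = [0.23, -0.33]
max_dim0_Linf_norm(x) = 0.38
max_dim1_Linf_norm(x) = 0.38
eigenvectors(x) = [[0.97, 0.28], [0.25, 0.96]]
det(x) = -0.08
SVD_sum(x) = [[0.18, -0.25], [0.24, -0.33]] + [[0.10,0.07], [-0.08,-0.05]]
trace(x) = -0.10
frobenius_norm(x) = 0.53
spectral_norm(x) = 0.51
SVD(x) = [[-0.61,-0.79], [-0.79,0.61]] @ diag([0.507351931851077, 0.15295102891769013]) @ [[-0.59, 0.81], [-0.81, -0.59]]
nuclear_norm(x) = 0.66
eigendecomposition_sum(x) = [[0.25, -0.07],[0.07, -0.02]] + [[0.03, -0.11], [0.09, -0.36]]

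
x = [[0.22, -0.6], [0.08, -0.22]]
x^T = [[0.22, 0.08], [-0.6, -0.22]]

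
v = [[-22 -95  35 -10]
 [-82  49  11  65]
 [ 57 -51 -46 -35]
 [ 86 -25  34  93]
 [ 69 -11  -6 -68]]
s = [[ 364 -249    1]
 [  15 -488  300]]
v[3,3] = 93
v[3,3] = 93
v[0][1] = -95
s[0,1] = -249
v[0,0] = -22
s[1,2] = 300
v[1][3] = 65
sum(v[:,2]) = 28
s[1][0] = 15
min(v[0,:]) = -95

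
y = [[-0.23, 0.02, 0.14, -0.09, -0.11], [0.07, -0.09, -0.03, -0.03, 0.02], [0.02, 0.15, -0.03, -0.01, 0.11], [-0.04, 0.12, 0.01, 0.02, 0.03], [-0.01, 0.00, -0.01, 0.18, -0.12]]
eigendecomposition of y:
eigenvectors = [[(-0.79+0j), -0.79-0.00j, -0.18+0.00j, 0.59+0.00j, 0.35+0.00j], [0.29+0.03j, 0.29-0.03j, (-0.39+0j), (0.18+0j), 0.33+0.00j], [-0.15-0.26j, -0.15+0.26j, (0.52+0j), (0.77+0j), -0.27+0.00j], [-0.26-0.12j, (-0.26+0.12j), (0.37+0j), (-0.03+0j), -0.50+0.00j], [0.15+0.30j, 0.15-0.30j, (0.64+0j), (-0.17+0j), (-0.67+0j)]]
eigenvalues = [(-0.22+0.07j), (-0.22-0.07j), (-0.02+0j), (-0+0j), (0.02+0j)]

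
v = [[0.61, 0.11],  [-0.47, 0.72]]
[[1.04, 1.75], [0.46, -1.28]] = v @ [[1.42, 2.86],[1.57, 0.09]]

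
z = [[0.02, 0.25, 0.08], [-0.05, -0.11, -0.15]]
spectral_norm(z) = 0.31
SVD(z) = [[-0.83, 0.56], [0.56, 0.83]] @ diag([0.31109933264218637, 0.09806735047703846]) @ [[-0.14, -0.86, -0.48],[-0.31, 0.50, -0.81]]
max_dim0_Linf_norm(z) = 0.25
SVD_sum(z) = [[0.04, 0.22, 0.12], [-0.03, -0.15, -0.08]] + [[-0.02,0.03,-0.04],[-0.02,0.04,-0.07]]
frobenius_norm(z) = 0.33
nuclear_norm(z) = 0.41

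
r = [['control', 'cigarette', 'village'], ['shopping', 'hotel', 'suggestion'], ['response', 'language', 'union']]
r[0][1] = 'cigarette'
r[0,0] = 'control'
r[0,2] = 'village'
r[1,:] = ['shopping', 'hotel', 'suggestion']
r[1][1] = 'hotel'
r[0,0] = 'control'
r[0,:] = ['control', 'cigarette', 'village']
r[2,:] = ['response', 'language', 'union']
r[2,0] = 'response'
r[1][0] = 'shopping'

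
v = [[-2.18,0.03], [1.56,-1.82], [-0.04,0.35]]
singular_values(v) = [2.96, 1.36]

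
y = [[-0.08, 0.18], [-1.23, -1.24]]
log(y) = [[-1.54+3.14j, -0.30-0.00j], [2.06-0.00j, 0.40+3.14j]]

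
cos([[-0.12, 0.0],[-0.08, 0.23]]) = [[0.99, 0.0], [0.0, 0.97]]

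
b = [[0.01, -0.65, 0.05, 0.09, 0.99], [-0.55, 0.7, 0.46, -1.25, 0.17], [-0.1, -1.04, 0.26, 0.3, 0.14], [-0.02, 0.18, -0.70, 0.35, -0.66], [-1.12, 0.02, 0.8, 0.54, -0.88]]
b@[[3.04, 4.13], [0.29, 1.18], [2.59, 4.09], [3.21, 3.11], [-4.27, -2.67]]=[[-3.97, -2.88], [-5.02, -3.91], [0.43, -0.02], [2.12, 0.12], [4.16, 2.70]]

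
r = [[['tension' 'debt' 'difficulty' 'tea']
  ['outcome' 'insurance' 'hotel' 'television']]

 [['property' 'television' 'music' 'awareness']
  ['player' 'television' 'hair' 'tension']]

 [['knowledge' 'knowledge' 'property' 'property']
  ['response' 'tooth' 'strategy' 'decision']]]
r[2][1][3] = 'decision'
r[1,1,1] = 'television'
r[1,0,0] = 'property'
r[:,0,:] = [['tension', 'debt', 'difficulty', 'tea'], ['property', 'television', 'music', 'awareness'], ['knowledge', 'knowledge', 'property', 'property']]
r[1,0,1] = 'television'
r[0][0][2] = 'difficulty'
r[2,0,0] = 'knowledge'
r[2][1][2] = 'strategy'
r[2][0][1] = 'knowledge'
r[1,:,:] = [['property', 'television', 'music', 'awareness'], ['player', 'television', 'hair', 'tension']]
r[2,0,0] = 'knowledge'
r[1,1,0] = 'player'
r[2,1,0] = 'response'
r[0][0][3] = 'tea'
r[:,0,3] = ['tea', 'awareness', 'property']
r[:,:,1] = [['debt', 'insurance'], ['television', 'television'], ['knowledge', 'tooth']]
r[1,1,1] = 'television'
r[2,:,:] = [['knowledge', 'knowledge', 'property', 'property'], ['response', 'tooth', 'strategy', 'decision']]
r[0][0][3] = 'tea'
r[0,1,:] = ['outcome', 'insurance', 'hotel', 'television']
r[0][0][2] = 'difficulty'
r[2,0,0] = 'knowledge'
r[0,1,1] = 'insurance'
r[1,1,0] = 'player'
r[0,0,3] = 'tea'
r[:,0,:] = [['tension', 'debt', 'difficulty', 'tea'], ['property', 'television', 'music', 'awareness'], ['knowledge', 'knowledge', 'property', 'property']]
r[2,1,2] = 'strategy'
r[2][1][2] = 'strategy'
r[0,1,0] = 'outcome'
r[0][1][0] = 'outcome'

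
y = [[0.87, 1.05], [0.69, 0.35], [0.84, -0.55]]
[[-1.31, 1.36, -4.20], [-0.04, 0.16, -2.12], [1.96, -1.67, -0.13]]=y@ [[0.98, -0.74, -1.8], [-2.06, 1.91, -2.51]]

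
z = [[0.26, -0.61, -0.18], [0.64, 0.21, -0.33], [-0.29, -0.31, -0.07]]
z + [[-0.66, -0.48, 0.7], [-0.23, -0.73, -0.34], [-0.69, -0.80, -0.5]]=[[-0.40, -1.09, 0.52], [0.41, -0.52, -0.67], [-0.98, -1.11, -0.57]]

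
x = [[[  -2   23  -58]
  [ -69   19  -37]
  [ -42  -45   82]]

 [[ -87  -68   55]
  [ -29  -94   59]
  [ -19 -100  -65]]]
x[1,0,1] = -68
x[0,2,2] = 82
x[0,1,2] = -37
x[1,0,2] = 55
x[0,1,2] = -37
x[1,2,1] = -100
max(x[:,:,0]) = -2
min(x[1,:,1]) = -100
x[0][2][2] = 82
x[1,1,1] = -94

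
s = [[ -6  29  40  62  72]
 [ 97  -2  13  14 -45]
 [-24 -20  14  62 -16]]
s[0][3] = 62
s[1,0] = 97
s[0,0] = -6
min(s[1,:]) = -45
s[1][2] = 13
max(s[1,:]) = 97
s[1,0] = 97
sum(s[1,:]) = 77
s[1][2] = 13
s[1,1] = -2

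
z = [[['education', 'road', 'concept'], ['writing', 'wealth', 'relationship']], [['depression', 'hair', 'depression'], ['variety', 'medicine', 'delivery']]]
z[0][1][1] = 'wealth'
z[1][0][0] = 'depression'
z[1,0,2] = 'depression'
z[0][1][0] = 'writing'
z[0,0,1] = 'road'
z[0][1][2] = 'relationship'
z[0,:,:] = [['education', 'road', 'concept'], ['writing', 'wealth', 'relationship']]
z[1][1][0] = 'variety'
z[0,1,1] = 'wealth'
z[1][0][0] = 'depression'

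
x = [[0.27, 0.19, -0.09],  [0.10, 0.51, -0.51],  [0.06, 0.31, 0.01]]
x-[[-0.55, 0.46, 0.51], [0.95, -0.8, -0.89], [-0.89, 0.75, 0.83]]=[[0.82,-0.27,-0.60], [-0.85,1.31,0.38], [0.95,-0.44,-0.82]]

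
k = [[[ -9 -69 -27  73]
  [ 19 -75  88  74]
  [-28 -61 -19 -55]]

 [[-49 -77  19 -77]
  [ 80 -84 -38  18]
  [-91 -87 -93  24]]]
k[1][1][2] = -38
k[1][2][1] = -87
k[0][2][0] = -28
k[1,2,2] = -93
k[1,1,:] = [80, -84, -38, 18]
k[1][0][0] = -49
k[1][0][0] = -49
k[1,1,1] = -84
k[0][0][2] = -27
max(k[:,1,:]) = 88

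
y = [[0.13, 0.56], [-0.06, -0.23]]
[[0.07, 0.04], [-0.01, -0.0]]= y @[[-3.00, -1.65], [0.82, 0.45]]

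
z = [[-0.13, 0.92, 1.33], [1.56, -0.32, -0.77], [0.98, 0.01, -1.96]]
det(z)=2.474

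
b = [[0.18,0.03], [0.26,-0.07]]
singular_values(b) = [0.32, 0.06]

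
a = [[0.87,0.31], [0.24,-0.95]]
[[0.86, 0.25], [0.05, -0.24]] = a@[[0.92, 0.18], [0.18, 0.30]]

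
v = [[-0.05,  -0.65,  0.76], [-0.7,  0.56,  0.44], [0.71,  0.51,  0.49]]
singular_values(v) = [1.01, 1.0, 1.0]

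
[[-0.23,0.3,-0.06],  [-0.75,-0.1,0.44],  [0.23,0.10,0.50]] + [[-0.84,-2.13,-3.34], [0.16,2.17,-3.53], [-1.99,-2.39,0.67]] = [[-1.07, -1.83, -3.4], [-0.59, 2.07, -3.09], [-1.76, -2.29, 1.17]]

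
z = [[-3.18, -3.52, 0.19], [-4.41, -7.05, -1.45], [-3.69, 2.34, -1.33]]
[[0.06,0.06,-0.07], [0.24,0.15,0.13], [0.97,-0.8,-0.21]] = z @ [[-0.13, 0.11, 0.06], [0.09, -0.11, -0.04], [-0.21, 0.1, -0.08]]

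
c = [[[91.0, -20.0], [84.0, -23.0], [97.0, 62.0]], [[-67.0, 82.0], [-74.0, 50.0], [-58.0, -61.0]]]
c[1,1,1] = 50.0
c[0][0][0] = 91.0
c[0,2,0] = 97.0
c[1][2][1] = -61.0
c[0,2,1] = 62.0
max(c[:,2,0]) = 97.0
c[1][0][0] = -67.0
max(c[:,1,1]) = 50.0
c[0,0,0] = 91.0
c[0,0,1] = -20.0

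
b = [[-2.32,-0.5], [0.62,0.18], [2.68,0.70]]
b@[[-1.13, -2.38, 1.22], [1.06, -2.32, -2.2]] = [[2.09, 6.68, -1.73], [-0.51, -1.89, 0.36], [-2.29, -8.0, 1.73]]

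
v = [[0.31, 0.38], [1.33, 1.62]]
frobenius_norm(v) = 2.15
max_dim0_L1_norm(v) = 2.0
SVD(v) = [[-0.23,-0.97], [-0.97,0.23]] @ diag([2.152625789622892, 0.0014865565652081689]) @ [[-0.63, -0.77], [0.77, -0.63]]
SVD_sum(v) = [[0.31, 0.38], [1.33, 1.62]] + [[-0.00, 0.0], [0.0, -0.0]]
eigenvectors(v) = [[-0.77, -0.23], [0.63, -0.97]]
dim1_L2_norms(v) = [0.49, 2.1]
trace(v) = 1.93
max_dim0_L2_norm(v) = 1.66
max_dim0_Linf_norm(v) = 1.62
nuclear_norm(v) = 2.15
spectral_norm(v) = 2.15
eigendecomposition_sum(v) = [[-0.00,0.0], [0.00,-0.0]] + [[0.31, 0.38], [1.33, 1.62]]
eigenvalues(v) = [-0.0, 1.93]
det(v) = -0.00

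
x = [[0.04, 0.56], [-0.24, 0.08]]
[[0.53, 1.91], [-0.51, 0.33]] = x@ [[2.39,-0.25], [0.77,3.42]]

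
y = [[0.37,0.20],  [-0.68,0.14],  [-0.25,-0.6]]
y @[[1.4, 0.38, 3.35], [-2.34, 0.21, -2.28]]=[[0.05, 0.18, 0.78], [-1.28, -0.23, -2.60], [1.05, -0.22, 0.53]]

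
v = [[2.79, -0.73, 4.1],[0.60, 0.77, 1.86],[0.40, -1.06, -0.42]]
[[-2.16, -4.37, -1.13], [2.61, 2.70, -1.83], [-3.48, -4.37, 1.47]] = v @ [[-2.49, -2.2, 0.84], [1.76, 2.92, -0.69], [1.48, 0.95, -0.97]]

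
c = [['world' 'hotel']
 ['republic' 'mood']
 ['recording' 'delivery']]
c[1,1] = 'mood'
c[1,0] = 'republic'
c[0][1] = 'hotel'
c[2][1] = 'delivery'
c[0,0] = 'world'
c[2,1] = 'delivery'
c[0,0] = 'world'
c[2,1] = 'delivery'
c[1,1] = 'mood'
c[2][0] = 'recording'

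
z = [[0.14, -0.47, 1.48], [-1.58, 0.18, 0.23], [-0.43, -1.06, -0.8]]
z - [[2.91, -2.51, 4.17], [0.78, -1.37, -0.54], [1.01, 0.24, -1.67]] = [[-2.77, 2.04, -2.69], [-2.36, 1.55, 0.77], [-1.44, -1.3, 0.87]]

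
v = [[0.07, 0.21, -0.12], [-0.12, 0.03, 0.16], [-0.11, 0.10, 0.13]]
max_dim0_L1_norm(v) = 0.41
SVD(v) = [[-0.58, -0.79, -0.22], [0.64, -0.28, -0.71], [0.5, -0.55, 0.67]] @ diag([0.2983517872196289, 0.23297192531487346, 0.0032082827079832634]) @ [[-0.58, -0.17, 0.80],[0.17, -0.98, -0.09],[-0.8, -0.08, -0.6]]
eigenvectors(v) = [[-0.45, -0.57, 0.8], [-0.55, -0.48, 0.02], [-0.71, -0.66, 0.60]]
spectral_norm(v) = 0.30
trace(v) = 0.23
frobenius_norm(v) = 0.38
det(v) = -0.00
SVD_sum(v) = [[0.1, 0.03, -0.14], [-0.11, -0.03, 0.15], [-0.09, -0.03, 0.12]] + [[-0.03, 0.18, 0.02], [-0.01, 0.06, 0.01], [-0.02, 0.13, 0.01]] + [[0.00,0.0,0.0], [0.0,0.0,0.00], [-0.0,-0.00,-0.00]]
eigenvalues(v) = [0.14, 0.11, -0.02]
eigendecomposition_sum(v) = [[-0.46,-0.32,0.63], [-0.56,-0.38,0.76], [-0.72,-0.5,0.98]] + [[0.52,0.49,-0.72], [0.44,0.41,-0.6], [0.61,0.57,-0.83]] + [[0.01,0.03,-0.03], [0.0,0.0,-0.0], [0.01,0.03,-0.02]]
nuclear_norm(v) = 0.53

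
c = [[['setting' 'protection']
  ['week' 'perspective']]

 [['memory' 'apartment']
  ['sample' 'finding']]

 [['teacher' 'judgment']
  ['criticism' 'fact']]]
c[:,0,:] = [['setting', 'protection'], ['memory', 'apartment'], ['teacher', 'judgment']]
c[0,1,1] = 'perspective'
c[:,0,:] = [['setting', 'protection'], ['memory', 'apartment'], ['teacher', 'judgment']]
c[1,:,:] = [['memory', 'apartment'], ['sample', 'finding']]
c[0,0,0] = 'setting'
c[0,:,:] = [['setting', 'protection'], ['week', 'perspective']]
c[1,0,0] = 'memory'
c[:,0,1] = ['protection', 'apartment', 'judgment']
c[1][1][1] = 'finding'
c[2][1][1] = 'fact'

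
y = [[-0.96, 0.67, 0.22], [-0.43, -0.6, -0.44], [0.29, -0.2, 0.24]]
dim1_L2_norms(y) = [1.19, 0.86, 0.43]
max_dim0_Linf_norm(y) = 0.96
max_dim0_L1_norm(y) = 1.68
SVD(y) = [[-0.96,-0.02,0.26], [0.07,-0.98,0.19], [0.25,0.20,0.95]] @ diag([1.2327457457349822, 0.8713359354790574, 0.24538054917849436]) @ [[0.79, -0.6, -0.15], [0.57, 0.61, 0.54], [-0.24, -0.51, 0.83]]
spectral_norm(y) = 1.23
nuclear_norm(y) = 2.35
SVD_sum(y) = [[-0.94, 0.71, 0.18],[0.07, -0.05, -0.01],[0.25, -0.19, -0.05]] + [[-0.01, -0.01, -0.01],[-0.49, -0.52, -0.47],[0.10, 0.11, 0.09]] + [[-0.02, -0.03, 0.05],[-0.01, -0.02, 0.04],[-0.05, -0.12, 0.19]]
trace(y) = -1.32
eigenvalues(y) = [(0.31+0j), (-0.82+0.43j), (-0.82-0.43j)]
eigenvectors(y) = [[0.06+0.00j, (0.81+0j), (0.81-0j)], [(0.41+0j), 0.24+0.51j, (0.24-0.51j)], [-0.91+0.00j, -0.19+0.02j, -0.19-0.02j]]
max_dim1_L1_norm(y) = 1.85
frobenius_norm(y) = 1.53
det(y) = 0.26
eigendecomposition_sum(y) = [[(-0-0j), 0j, -0.02+0.00j], [(-0.03-0j), (0.01+0j), -0.14+0.00j], [(0.08+0j), -0.01-0.00j, 0.31+0.00j]] + [[-0.48+0.09j, 0.33+0.64j, (0.12+0.3j)], [-0.20-0.27j, -0.30+0.40j, -0.15+0.16j], [0.11-0.03j, (-0.09-0.14j), (-0.04-0.06j)]] + [[-0.48-0.09j, (0.33-0.64j), 0.12-0.30j], [(-0.2+0.27j), (-0.3-0.4j), (-0.15-0.16j)], [0.11+0.03j, -0.09+0.14j, (-0.04+0.06j)]]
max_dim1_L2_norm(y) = 1.19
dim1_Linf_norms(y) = [0.96, 0.6, 0.29]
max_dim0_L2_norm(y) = 1.09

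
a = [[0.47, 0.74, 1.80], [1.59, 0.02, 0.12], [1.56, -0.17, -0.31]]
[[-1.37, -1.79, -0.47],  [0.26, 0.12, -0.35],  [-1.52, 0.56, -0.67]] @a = [[-4.22, -0.97, -2.54], [-0.23, 0.25, 0.59], [-0.87, -1.0, -2.46]]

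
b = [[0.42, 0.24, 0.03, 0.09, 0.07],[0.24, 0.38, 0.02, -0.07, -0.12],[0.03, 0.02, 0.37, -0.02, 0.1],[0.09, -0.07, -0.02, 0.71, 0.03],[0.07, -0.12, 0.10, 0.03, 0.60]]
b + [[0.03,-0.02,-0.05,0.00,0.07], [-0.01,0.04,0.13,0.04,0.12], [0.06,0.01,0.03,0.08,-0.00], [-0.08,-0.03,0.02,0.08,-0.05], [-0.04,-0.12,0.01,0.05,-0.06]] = [[0.45, 0.22, -0.02, 0.09, 0.14],[0.23, 0.42, 0.15, -0.03, 0.00],[0.09, 0.03, 0.4, 0.06, 0.1],[0.01, -0.1, 0.0, 0.79, -0.02],[0.03, -0.24, 0.11, 0.08, 0.54]]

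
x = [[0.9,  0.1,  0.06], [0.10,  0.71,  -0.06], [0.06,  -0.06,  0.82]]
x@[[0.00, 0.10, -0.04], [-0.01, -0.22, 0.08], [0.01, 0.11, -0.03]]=[[-0.00, 0.07, -0.03], [-0.01, -0.15, 0.05], [0.01, 0.11, -0.03]]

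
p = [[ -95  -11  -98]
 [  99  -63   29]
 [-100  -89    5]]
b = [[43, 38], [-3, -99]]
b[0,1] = 38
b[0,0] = 43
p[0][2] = -98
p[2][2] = 5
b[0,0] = 43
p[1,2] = 29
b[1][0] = -3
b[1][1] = -99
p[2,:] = [-100, -89, 5]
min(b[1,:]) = -99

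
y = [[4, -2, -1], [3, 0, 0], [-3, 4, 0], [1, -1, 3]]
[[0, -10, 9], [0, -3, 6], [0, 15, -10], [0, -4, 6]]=y@[[0, -1, 2], [0, 3, -1], [0, 0, 1]]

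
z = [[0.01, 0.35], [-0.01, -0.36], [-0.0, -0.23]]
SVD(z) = [[0.63, 0.31], [-0.65, -0.27], [-0.42, 0.91]] @ diag([0.55241768390943, 0.005890883137600885]) @ [[0.02, 1.00], [1.0, -0.02]]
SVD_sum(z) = [[0.01, 0.35], [-0.01, -0.36], [-0.01, -0.23]] + [[0.00, -0.0], [-0.0, 0.00], [0.01, -0.00]]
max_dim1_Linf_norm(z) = 0.36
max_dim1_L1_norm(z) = 0.37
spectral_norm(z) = 0.55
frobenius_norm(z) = 0.55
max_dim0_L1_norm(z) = 0.94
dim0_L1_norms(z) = [0.02, 0.94]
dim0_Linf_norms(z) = [0.01, 0.36]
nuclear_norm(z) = 0.56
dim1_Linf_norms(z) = [0.35, 0.36, 0.23]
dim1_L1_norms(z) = [0.36, 0.37, 0.23]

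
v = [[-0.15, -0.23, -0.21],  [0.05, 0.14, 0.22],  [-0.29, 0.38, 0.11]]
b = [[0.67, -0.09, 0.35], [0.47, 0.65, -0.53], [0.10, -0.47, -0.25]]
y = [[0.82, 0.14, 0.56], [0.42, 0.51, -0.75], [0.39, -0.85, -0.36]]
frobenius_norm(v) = 0.66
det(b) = -0.38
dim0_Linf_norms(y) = [0.82, 0.85, 0.75]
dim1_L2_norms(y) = [1.0, 1.0, 1.0]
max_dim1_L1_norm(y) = 1.68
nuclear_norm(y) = 3.00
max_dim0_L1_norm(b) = 1.24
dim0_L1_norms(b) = [1.24, 1.21, 1.13]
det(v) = 0.01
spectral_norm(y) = 1.00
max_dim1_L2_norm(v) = 0.49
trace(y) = 0.97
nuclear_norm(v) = 0.97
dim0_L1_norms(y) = [1.63, 1.5, 1.67]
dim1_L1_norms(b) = [1.11, 1.65, 0.82]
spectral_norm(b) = 0.98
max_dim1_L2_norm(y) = 1.0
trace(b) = 1.07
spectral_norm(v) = 0.56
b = y + v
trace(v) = 0.10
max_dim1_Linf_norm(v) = 0.38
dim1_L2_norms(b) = [0.76, 0.96, 0.54]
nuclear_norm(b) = 2.25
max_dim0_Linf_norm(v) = 0.38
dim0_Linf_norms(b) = [0.67, 0.65, 0.53]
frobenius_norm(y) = 1.73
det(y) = -1.00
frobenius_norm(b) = 1.34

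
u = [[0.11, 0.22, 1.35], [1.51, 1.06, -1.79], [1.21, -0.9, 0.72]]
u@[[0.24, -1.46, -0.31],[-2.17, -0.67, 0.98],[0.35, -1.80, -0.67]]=[[0.02, -2.74, -0.72], [-2.56, 0.31, 1.77], [2.50, -2.46, -1.74]]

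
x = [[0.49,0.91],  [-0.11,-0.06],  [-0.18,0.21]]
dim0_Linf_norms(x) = [0.49, 0.91]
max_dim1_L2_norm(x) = 1.03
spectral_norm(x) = 1.04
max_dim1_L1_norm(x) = 1.4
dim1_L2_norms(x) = [1.03, 0.13, 0.28]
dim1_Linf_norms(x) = [0.91, 0.11, 0.21]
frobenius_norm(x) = 1.08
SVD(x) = [[-0.99, 0.07], [0.10, -0.26], [-0.1, -0.96]] @ diag([1.0437765689503566, 0.2663277569278525]) @ [[-0.46, -0.89], [0.89, -0.46]]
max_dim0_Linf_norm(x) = 0.91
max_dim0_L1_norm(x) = 1.18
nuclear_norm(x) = 1.31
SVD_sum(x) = [[0.47, 0.92], [-0.05, -0.09], [0.05, 0.09]] + [[0.02,-0.01], [-0.06,0.03], [-0.23,0.12]]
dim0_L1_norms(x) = [0.78, 1.18]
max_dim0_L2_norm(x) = 0.94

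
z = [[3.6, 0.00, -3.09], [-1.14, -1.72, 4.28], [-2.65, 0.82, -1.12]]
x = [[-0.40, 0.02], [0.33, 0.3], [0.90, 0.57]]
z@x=[[-4.22,-1.69], [3.74,1.9], [0.32,-0.45]]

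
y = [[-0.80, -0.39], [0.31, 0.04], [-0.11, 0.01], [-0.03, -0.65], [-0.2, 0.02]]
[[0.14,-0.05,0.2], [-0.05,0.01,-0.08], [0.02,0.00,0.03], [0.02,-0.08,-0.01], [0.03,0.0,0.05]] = y@[[-0.16, 0.0, -0.27],[-0.03, 0.13, 0.03]]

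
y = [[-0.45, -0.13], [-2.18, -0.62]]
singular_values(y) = [2.31, 0.0]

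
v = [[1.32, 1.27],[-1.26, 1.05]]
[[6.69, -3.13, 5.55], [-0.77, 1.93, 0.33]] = v @[[2.68, -1.92, 1.81], [2.48, -0.47, 2.49]]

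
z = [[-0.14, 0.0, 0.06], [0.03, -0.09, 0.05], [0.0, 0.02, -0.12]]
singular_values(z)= [0.17, 0.13, 0.06]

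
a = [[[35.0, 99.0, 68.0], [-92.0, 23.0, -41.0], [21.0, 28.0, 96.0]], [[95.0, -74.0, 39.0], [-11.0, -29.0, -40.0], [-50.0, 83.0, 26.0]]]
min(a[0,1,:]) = -92.0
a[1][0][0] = 95.0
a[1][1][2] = -40.0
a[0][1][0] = -92.0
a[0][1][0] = -92.0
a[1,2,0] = -50.0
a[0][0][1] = 99.0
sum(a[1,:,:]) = 39.0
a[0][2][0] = 21.0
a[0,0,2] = 68.0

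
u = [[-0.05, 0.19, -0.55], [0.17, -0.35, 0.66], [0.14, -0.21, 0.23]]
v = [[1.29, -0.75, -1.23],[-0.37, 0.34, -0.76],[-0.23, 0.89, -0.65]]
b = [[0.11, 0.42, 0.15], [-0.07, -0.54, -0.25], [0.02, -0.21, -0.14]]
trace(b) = -0.57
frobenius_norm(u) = 1.02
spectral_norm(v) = 1.94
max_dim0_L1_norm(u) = 1.44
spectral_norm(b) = 0.79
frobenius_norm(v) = 2.42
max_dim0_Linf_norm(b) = 0.54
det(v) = 0.95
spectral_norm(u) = 1.01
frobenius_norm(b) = 0.80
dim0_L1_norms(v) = [1.89, 1.98, 2.64]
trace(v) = 0.98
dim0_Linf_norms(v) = [1.29, 0.89, 1.23]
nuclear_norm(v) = 3.69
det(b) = 0.00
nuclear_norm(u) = 1.17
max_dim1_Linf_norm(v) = 1.29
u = b @ v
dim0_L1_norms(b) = [0.2, 1.17, 0.54]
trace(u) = -0.17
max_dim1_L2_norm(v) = 1.93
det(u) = -0.00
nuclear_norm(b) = 0.88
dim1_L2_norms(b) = [0.46, 0.6, 0.25]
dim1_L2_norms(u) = [0.58, 0.77, 0.34]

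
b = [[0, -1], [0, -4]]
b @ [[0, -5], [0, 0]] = [[0, 0], [0, 0]]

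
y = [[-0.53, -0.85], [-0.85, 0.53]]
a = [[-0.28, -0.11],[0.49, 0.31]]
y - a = [[-0.25, -0.74],[-1.34, 0.22]]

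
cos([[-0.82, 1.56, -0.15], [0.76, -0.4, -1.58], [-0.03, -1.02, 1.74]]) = [[0.33, 0.69, 0.84], [0.34, -0.00, 0.62], [0.26, 0.39, -0.4]]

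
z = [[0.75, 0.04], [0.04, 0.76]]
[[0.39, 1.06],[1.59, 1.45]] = z@[[0.41, 1.31],[2.07, 1.84]]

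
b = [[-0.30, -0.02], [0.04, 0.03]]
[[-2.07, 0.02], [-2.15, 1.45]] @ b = [[0.62,0.04], [0.70,0.09]]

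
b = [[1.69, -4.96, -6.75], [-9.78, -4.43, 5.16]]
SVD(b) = [[-0.35, 0.94],  [0.94, 0.35]] @ diag([12.358468072067891, 7.8858967094223695]) @ [[-0.79, -0.20, 0.58], [-0.23, -0.78, -0.58]]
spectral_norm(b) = 12.36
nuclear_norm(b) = 20.24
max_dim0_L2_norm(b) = 9.92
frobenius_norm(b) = 14.66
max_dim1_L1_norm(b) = 19.37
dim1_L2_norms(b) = [8.55, 11.91]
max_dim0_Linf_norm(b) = 9.78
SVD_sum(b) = [[3.38, 0.84, -2.48], [-9.16, -2.29, 6.73]] + [[-1.69, -5.8, -4.27],  [-0.62, -2.14, -1.57]]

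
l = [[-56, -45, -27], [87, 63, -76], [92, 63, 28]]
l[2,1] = 63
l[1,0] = 87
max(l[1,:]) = 87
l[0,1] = -45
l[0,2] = -27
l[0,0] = -56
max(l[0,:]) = -27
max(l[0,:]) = -27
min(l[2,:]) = 28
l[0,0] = -56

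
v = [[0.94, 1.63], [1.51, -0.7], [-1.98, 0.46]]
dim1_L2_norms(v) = [1.88, 1.66, 2.03]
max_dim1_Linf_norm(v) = 1.98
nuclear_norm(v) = 4.49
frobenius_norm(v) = 3.23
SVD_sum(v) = [[0.74, -0.09], [1.57, -0.18], [-2.01, 0.23]] + [[0.2, 1.72], [-0.06, -0.52], [0.03, 0.23]]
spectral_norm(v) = 2.67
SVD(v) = [[-0.28, 0.95], [-0.59, -0.29], [0.76, 0.13]] @ diag([2.671020937431677, 1.8188587498213278]) @ [[-0.99, 0.11], [0.11, 0.99]]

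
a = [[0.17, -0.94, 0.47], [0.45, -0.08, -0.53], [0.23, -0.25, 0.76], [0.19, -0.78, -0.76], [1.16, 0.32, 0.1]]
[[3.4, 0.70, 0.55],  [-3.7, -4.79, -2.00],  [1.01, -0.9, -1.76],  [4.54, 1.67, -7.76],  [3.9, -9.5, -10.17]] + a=[[3.57,-0.24,1.02], [-3.25,-4.87,-2.53], [1.24,-1.15,-1.0], [4.73,0.89,-8.52], [5.06,-9.18,-10.07]]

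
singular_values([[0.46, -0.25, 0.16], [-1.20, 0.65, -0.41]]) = [1.53, 0.0]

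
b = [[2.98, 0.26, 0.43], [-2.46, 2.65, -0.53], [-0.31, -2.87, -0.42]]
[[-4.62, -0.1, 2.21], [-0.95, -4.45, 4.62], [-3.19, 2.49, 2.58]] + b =[[-1.64,0.16,2.64],[-3.41,-1.8,4.09],[-3.50,-0.38,2.16]]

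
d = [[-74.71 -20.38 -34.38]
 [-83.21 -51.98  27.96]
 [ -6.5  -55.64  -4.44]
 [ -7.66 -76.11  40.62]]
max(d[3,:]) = 40.62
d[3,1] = -76.11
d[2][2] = -4.44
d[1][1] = -51.98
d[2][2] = -4.44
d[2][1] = -55.64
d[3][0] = -7.66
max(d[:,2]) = 40.62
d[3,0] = -7.66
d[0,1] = -20.38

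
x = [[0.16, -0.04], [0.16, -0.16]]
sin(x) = [[0.16, -0.04], [0.16, -0.16]]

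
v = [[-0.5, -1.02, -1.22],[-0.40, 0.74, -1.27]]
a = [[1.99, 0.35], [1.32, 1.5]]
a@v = [[-1.14, -1.77, -2.87],[-1.26, -0.24, -3.52]]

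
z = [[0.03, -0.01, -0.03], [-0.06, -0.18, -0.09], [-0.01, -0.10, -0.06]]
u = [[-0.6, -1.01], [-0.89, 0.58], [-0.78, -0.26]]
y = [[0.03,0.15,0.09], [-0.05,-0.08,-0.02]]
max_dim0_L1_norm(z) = 0.29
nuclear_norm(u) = 2.51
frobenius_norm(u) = 1.78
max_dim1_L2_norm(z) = 0.21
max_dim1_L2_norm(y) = 0.18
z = u @ y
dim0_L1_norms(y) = [0.08, 0.23, 0.11]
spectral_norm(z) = 0.24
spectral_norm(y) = 0.20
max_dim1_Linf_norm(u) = 1.01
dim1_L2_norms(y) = [0.18, 0.1]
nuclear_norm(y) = 0.24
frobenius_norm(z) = 0.24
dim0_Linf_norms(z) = [0.06, 0.18, 0.09]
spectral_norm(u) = 1.39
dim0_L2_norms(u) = [1.33, 1.19]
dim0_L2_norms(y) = [0.06, 0.17, 0.09]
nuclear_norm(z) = 0.29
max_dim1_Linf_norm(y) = 0.15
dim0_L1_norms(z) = [0.1, 0.29, 0.18]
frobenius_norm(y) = 0.20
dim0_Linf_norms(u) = [0.89, 1.01]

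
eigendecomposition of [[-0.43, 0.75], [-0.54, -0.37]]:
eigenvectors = [[0.76+0.00j,0.76-0.00j], [(0.03+0.65j),0.03-0.65j]]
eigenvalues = [(-0.4+0.64j), (-0.4-0.64j)]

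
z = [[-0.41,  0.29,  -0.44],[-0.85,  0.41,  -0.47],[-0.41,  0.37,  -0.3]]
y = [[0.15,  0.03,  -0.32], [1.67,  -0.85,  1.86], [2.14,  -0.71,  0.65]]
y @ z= [[0.04,-0.06,0.02],[-0.72,0.82,-0.89],[-0.54,0.57,-0.80]]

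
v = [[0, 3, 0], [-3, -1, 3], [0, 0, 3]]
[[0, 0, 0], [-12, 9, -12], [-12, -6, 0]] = v@[[0, -5, 4], [0, 0, 0], [-4, -2, 0]]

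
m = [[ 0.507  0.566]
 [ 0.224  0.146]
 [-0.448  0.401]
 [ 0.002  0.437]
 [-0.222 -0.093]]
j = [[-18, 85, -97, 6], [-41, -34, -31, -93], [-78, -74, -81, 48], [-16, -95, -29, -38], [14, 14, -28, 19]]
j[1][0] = -41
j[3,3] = -38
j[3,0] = -16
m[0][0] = 0.507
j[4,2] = -28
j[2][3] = 48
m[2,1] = 0.401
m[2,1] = 0.401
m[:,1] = [0.566, 0.146, 0.401, 0.437, -0.093]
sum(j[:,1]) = -104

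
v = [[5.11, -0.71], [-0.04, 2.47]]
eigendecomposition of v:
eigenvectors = [[1.00,0.26], [-0.02,0.97]]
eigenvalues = [5.12, 2.46]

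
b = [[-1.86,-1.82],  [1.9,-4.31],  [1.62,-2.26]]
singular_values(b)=[5.52, 2.5]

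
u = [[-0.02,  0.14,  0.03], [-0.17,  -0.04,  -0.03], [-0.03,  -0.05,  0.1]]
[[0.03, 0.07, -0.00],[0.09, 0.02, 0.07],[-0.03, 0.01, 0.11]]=u@ [[-0.52, -0.25, -0.50], [0.19, 0.45, -0.27], [-0.38, 0.22, 0.83]]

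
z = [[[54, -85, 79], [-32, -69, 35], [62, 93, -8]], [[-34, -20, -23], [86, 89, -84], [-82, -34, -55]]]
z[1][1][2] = -84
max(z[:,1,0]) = 86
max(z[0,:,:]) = 93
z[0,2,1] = 93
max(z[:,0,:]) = 79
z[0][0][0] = 54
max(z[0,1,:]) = 35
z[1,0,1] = -20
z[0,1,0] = -32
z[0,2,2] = -8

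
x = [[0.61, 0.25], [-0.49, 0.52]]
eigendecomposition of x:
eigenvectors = [[(-0.07-0.58j), -0.07+0.58j], [(0.81+0j), (0.81-0j)]]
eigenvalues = [(0.56+0.35j), (0.56-0.35j)]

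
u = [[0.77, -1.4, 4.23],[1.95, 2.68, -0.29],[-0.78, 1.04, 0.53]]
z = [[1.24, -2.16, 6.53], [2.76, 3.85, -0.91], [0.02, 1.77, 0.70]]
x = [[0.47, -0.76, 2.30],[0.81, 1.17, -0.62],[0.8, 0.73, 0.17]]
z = u + x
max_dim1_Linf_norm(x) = 2.3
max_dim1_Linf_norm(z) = 6.53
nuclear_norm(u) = 9.17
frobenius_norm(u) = 5.79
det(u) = 19.88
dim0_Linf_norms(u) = [1.95, 2.68, 4.23]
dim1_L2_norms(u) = [4.52, 3.33, 1.4]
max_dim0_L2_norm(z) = 6.63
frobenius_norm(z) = 8.70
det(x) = -0.00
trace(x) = 1.81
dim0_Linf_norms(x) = [0.81, 1.17, 2.3]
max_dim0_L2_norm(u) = 4.27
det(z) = 40.95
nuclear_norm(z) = 13.11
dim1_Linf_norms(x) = [2.3, 1.17, 0.8]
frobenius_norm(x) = 3.11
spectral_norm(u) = 4.65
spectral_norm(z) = 7.27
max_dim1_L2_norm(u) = 4.52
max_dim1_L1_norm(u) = 6.4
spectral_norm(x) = 2.63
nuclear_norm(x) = 4.30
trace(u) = 3.98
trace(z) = 5.79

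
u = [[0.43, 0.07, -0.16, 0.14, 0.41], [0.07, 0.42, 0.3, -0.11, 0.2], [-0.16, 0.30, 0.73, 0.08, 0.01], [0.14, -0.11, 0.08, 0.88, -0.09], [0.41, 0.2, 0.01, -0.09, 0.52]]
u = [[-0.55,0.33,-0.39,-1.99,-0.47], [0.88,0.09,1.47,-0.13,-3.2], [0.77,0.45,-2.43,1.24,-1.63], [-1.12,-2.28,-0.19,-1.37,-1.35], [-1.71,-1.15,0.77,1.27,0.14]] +[[0.98, -0.26, 0.23, 2.13, 0.88], [-0.81, 0.33, -1.17, 0.02, 3.40], [-0.93, -0.15, 3.16, -1.16, 1.64], [1.26, 2.17, 0.27, 2.25, 1.26], [2.12, 1.35, -0.76, -1.36, 0.38]]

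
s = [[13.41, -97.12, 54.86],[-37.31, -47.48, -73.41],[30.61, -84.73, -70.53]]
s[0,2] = 54.86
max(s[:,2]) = 54.86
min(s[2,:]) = -84.73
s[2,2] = -70.53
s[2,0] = 30.61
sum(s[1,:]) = -158.2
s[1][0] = -37.31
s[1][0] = -37.31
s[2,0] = 30.61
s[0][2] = 54.86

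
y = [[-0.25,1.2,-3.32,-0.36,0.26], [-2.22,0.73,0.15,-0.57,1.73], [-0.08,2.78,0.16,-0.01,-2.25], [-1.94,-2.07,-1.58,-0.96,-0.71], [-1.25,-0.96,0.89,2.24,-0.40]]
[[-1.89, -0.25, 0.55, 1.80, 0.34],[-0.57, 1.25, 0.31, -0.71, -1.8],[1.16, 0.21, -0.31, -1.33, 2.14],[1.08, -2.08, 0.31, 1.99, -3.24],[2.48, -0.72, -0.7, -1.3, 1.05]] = y@[[-0.52,0.09,0.01,0.21,0.59], [-0.26,0.52,-0.00,-0.45,0.63], [0.41,0.31,-0.13,-0.68,-0.05], [0.40,-0.07,-0.23,-0.39,1.05], [-0.79,0.57,0.13,-0.02,-0.2]]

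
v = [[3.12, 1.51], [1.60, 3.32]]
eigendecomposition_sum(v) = [[0.88, -0.81], [-0.85, 0.78]] + [[2.24, 2.32],[2.45, 2.54]]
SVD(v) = [[-0.68,  -0.73],[-0.73,  0.68]] @ diag([4.778526542139939, 1.6621023091446931]) @ [[-0.69, -0.72], [-0.72, 0.69]]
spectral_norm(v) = 4.78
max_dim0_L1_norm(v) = 4.83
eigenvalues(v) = [1.66, 4.78]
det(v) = 7.94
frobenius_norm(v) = 5.06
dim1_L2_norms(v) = [3.47, 3.69]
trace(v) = 6.44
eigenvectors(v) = [[-0.72,-0.67], [0.69,-0.74]]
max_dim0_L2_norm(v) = 3.65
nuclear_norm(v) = 6.44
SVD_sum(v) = [[2.24, 2.35], [2.42, 2.54]] + [[0.88, -0.84], [-0.82, 0.78]]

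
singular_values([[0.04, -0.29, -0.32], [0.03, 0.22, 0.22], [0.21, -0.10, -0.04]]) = [0.54, 0.21, 0.02]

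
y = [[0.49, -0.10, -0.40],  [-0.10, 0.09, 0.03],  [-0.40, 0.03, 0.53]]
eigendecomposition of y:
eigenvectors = [[-0.69, 0.53, -0.49], [0.11, -0.60, -0.79], [0.72, 0.60, -0.36]]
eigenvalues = [0.92, 0.15, 0.04]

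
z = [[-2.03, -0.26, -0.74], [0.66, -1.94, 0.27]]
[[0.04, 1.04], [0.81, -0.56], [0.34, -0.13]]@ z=[[0.61, -2.03, 0.25], [-2.01, 0.88, -0.75], [-0.78, 0.16, -0.29]]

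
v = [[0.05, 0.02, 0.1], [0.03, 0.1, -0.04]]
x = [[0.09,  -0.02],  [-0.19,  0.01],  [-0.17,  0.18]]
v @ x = [[-0.02, 0.02],[-0.01, -0.01]]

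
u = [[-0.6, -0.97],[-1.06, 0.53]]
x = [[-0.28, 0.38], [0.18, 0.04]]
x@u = [[-0.23, 0.47], [-0.15, -0.15]]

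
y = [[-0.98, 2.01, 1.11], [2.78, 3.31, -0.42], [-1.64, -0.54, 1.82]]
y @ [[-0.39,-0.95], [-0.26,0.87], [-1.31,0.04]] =[[-1.59, 2.72], [-1.39, 0.22], [-1.6, 1.16]]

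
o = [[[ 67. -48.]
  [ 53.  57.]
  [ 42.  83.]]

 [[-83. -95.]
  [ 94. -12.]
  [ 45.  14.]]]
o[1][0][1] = -95.0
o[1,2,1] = 14.0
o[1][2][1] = 14.0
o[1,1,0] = 94.0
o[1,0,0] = -83.0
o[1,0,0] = -83.0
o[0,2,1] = 83.0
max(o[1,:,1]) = 14.0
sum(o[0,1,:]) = 110.0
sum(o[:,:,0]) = 218.0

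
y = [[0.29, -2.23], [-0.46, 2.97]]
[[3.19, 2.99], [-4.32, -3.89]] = y @ [[1.0, -1.29], [-1.3, -1.51]]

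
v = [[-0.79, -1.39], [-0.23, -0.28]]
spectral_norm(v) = 1.64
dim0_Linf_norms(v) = [0.79, 1.39]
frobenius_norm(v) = 1.64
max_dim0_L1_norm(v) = 1.67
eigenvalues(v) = [-1.16, 0.09]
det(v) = -0.10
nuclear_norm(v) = 1.70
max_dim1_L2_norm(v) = 1.6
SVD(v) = [[-0.98, -0.22], [-0.22, 0.98]] @ diag([1.6382566947410961, 0.060124887825083156]) @ [[0.50, 0.87], [-0.87, 0.5]]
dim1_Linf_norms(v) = [1.39, 0.28]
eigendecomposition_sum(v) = [[-0.82, -1.29],[-0.21, -0.34]] + [[0.03, -0.1], [-0.02, 0.06]]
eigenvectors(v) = [[-0.97, 0.85], [-0.25, -0.53]]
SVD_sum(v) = [[-0.8, -1.38], [-0.18, -0.31]] + [[0.01, -0.01], [-0.05, 0.03]]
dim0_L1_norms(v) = [1.02, 1.67]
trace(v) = -1.07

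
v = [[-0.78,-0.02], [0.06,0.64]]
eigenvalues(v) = [-0.78, 0.64]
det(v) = -0.50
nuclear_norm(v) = 1.42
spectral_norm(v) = 0.79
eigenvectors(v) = [[-1.00,0.01], [0.04,-1.0]]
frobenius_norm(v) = 1.01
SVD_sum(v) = [[-0.74, -0.19], [0.21, 0.05]] + [[-0.04, 0.17],[-0.15, 0.59]]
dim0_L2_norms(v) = [0.78, 0.64]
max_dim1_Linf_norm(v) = 0.78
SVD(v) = [[-0.96, 0.27], [0.27, 0.96]] @ diag([0.790904211766176, 0.6296590568002052]) @ [[0.97, 0.24], [-0.24, 0.97]]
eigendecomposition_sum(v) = [[-0.78, -0.01],[0.03, 0.0]] + [[-0.00, -0.01], [0.03, 0.64]]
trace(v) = -0.14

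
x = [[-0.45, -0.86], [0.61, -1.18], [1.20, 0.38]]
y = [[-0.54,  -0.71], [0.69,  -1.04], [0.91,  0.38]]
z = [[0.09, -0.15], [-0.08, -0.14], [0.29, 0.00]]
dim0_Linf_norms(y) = [0.91, 1.04]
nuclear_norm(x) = 2.93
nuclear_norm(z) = 0.52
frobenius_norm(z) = 0.38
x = z + y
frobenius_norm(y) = 1.82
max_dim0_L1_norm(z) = 0.46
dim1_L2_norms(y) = [0.89, 1.25, 0.99]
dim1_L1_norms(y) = [1.25, 1.73, 1.29]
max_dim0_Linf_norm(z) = 0.29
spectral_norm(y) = 1.32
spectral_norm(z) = 0.31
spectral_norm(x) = 1.52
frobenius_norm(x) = 2.07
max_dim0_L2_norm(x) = 1.51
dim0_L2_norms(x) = [1.42, 1.51]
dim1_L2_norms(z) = [0.17, 0.16, 0.29]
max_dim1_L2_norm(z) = 0.29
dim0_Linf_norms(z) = [0.29, 0.15]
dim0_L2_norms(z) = [0.31, 0.21]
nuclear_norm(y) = 2.58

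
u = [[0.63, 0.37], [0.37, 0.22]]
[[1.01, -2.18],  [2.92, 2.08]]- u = [[0.38, -2.55],[2.55, 1.86]]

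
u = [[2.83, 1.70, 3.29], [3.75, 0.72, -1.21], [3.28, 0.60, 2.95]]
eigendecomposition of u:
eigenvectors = [[0.69,0.48,-0.04], [0.3,-0.85,-0.88], [0.66,-0.23,0.47]]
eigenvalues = [6.69, -1.73, 1.54]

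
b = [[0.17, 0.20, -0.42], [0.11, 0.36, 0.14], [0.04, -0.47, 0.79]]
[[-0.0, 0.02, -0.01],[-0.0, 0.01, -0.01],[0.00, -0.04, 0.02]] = b @ [[0.0, -0.01, 0.00], [-0.01, 0.05, -0.02], [0.0, -0.02, 0.01]]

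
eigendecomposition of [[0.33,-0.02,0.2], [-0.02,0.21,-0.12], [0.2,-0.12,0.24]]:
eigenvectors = [[-0.71, 0.52, -0.48],[0.29, 0.84, 0.46],[-0.64, -0.19, 0.75]]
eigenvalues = [0.52, 0.22, 0.04]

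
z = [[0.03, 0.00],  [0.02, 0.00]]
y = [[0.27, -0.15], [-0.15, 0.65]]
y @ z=[[0.01,0.0], [0.01,0.00]]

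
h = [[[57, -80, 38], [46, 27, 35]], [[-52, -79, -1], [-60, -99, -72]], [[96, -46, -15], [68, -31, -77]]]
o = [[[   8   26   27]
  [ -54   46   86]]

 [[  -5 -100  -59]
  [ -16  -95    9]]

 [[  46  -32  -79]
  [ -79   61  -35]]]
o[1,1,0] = -16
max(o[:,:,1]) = 61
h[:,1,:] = [[46, 27, 35], [-60, -99, -72], [68, -31, -77]]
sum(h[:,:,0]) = 155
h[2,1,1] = -31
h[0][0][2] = 38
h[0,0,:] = [57, -80, 38]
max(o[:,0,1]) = 26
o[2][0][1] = -32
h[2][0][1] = -46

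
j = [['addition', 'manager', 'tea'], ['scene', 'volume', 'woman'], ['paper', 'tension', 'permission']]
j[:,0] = ['addition', 'scene', 'paper']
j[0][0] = 'addition'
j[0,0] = 'addition'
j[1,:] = ['scene', 'volume', 'woman']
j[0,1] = 'manager'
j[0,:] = ['addition', 'manager', 'tea']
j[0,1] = 'manager'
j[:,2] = ['tea', 'woman', 'permission']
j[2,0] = 'paper'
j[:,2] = ['tea', 'woman', 'permission']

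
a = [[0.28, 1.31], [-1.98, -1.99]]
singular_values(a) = [3.04, 0.67]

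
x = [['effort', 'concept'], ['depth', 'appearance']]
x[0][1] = 'concept'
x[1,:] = ['depth', 'appearance']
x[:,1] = ['concept', 'appearance']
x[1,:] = ['depth', 'appearance']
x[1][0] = 'depth'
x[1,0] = 'depth'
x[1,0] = 'depth'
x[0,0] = 'effort'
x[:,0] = ['effort', 'depth']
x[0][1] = 'concept'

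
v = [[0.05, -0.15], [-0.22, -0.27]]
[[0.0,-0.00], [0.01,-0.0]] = v @ [[-0.01,  0.00], [-0.03,  0.01]]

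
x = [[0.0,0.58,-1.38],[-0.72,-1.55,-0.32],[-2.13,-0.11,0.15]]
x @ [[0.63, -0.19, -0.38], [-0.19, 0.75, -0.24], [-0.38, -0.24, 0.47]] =[[0.41,  0.77,  -0.79], [-0.04,  -0.95,  0.5], [-1.38,  0.29,  0.91]]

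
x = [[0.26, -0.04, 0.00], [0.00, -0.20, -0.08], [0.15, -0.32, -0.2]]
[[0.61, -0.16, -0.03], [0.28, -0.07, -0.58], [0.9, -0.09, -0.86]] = x @[[2.25, -0.46, 0.34], [-0.73, 0.91, 3.00], [-1.66, -1.37, -0.22]]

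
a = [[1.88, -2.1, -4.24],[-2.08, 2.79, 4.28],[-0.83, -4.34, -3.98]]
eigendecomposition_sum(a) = [[1.65-1.22j, (0.01-1.39j), -1.23+0.17j], [(-1.55+2.34j), (0.64+1.78j), (1.5-0.79j)], [(0.53-1.8j), (-0.76-1.02j), -0.81+0.81j]] + [[1.65+1.22j, (0.01+1.39j), (-1.23-0.17j)], [-1.55-2.34j, (0.64-1.78j), (1.5+0.79j)], [(0.53+1.8j), -0.76+1.02j, (-0.81-0.81j)]] + [[-1.41+0.00j, (-2.11+0j), (-1.78-0j)], [(1.01-0j), 1.51-0.00j, (1.27+0j)], [-1.89+0.00j, (-2.81+0j), (-2.37-0j)]]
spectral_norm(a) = 9.16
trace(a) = 0.69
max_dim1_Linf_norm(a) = 4.34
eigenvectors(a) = [[(-0.49-0.18j), -0.49+0.18j, (0.55+0j)], [(0.71+0j), 0.71-0.00j, (-0.4+0j)], [(-0.45+0.14j), (-0.45-0.14j), 0.73+0.00j]]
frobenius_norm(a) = 9.58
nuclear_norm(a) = 12.29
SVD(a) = [[-0.54, -0.46, 0.71], [0.59, 0.4, 0.7], [-0.60, 0.80, 0.06]] @ diag([9.161777738218403, 2.7650740215622047, 0.36331024038353676]) @ [[-0.19, 0.59, 0.79], [-0.85, -0.5, 0.17], [-0.49, 0.63, -0.59]]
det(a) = -9.20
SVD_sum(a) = [[0.93, -2.90, -3.87], [-1.02, 3.18, 4.24], [1.05, -3.25, -4.34]] + [[1.07,0.63,-0.22], [-0.93,-0.55,0.19], [-1.87,-1.10,0.38]] + [[-0.13, 0.16, -0.15], [-0.13, 0.16, -0.15], [-0.01, 0.01, -0.01]]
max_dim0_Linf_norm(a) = 4.34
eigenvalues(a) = [(1.48+1.37j), (1.48-1.37j), (-2.27+0j)]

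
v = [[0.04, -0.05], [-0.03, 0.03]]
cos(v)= [[1.00, 0.0], [0.00, 1.00]]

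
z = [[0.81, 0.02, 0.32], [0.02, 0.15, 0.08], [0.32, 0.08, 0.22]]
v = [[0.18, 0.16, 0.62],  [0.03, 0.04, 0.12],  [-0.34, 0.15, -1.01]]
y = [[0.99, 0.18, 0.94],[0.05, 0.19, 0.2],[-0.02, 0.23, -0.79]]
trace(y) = 0.39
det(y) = -0.17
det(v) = -0.00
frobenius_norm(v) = 1.27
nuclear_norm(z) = 1.18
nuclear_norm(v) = 1.48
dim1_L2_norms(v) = [0.67, 0.13, 1.08]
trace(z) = 1.18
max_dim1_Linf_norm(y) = 0.99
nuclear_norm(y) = 2.29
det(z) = 0.01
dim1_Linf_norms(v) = [0.62, 0.12, 1.01]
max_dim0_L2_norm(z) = 0.87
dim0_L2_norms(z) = [0.87, 0.17, 0.4]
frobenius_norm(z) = 0.97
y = z + v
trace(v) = -0.79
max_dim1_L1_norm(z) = 1.15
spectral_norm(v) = 1.25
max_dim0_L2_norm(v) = 1.19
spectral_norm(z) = 0.95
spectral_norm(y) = 1.51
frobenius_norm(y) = 1.63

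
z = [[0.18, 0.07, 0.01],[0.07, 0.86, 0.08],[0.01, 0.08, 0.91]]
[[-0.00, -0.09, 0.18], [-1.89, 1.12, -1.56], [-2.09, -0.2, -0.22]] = z@ [[0.92, -1.03, 1.76], [-2.07, 1.42, -1.95], [-2.13, -0.33, -0.09]]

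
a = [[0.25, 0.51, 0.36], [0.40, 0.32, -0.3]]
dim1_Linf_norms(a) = [0.51, 0.4]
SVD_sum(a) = [[0.35, 0.49, 0.09], [0.26, 0.35, 0.07]] + [[-0.10, 0.02, 0.27], [0.14, -0.03, -0.37]]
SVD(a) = [[-0.81, -0.59], [-0.59, 0.81]] @ diag([0.751880769391928, 0.4891577543273765]) @ [[-0.58, -0.8, -0.15], [0.36, -0.09, -0.93]]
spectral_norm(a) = 0.75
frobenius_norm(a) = 0.90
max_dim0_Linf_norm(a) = 0.51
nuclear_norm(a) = 1.24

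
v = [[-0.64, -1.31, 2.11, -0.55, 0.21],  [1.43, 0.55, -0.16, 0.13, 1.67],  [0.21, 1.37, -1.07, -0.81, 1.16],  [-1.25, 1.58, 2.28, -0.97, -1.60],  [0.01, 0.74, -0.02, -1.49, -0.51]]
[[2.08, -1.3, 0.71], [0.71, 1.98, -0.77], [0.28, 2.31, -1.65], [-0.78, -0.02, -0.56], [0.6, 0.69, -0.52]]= v @ [[0.16, 0.31, 0.26], [-0.72, 0.88, -0.66], [0.27, -0.1, 0.1], [-0.98, -0.24, 0.18], [0.63, 0.64, -0.47]]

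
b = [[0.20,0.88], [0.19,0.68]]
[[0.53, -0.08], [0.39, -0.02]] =b @[[-0.36, 1.35], [0.68, -0.4]]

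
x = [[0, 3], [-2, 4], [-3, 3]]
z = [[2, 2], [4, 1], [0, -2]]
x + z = [[2, 5], [2, 5], [-3, 1]]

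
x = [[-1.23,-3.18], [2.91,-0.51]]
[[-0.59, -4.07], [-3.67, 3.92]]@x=[[-11.12, 3.95], [15.92, 9.67]]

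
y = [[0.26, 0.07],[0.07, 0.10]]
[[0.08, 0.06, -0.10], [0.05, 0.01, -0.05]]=y@[[0.24, 0.25, -0.30], [0.31, -0.11, -0.26]]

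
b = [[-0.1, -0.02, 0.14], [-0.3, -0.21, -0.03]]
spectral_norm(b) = 0.38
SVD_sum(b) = [[-0.08, -0.05, 0.00], [-0.31, -0.2, 0.01]] + [[-0.02, 0.03, 0.14], [0.01, -0.01, -0.04]]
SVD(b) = [[-0.26, -0.97],[-0.97, 0.26]] @ diag([0.37810968397045724, 0.148435396343867]) @ [[0.83, 0.55, -0.02], [0.13, -0.23, -0.96]]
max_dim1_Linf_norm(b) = 0.3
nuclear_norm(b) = 0.53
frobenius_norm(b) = 0.41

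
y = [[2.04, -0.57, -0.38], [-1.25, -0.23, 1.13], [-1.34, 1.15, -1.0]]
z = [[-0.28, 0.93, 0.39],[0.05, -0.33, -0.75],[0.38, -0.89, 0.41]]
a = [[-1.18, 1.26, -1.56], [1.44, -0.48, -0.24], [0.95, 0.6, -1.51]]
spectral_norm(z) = 1.42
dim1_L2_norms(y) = [2.15, 1.7, 2.03]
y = z @ a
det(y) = 0.06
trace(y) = 0.81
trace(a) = -3.17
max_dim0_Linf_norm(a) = 1.56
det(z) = -0.03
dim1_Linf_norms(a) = [1.56, 1.44, 1.51]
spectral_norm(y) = 2.90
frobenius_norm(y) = 3.41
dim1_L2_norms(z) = [1.05, 0.82, 1.05]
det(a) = -0.63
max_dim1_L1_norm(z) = 1.68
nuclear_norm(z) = 2.36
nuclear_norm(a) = 4.84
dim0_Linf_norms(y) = [2.04, 1.15, 1.13]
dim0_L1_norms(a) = [3.57, 2.34, 3.31]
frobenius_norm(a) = 3.36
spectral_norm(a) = 2.63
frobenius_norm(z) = 1.70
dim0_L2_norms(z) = [0.47, 1.33, 0.94]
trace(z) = -0.20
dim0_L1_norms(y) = [4.63, 1.95, 2.51]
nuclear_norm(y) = 4.71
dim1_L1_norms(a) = [4.0, 2.16, 3.06]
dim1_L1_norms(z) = [1.6, 1.13, 1.68]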